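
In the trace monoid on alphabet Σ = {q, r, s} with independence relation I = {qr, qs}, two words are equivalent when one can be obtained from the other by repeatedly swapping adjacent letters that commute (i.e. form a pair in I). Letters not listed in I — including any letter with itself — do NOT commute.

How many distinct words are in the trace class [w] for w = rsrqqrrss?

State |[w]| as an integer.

36

0(r) covers ∅
1(s) covers 0:r
2(r) covers 1:s
3(q) covers ∅
4(q) covers 3:q
5(r) covers 2:r
6(r) covers 5:r
7(s) covers 6:r
8(s) covers 7:s
floor of heap: 0:r, 3:q
completions by unplaced set U, small U first (add the entries for U minus each lowest piece of U):
  |U|=1: {4}:1  {8}:1
  |U|=2: {3,4}:1  {4,8}:2  {7,8}:1
  |U|=3: {3,4,8}:3  {4,7,8}:3  {6,7,8}:1
  |U|=4: {3,4,7,8}:6  {4,6,7,8}:4  {5,6,7,8}:1
  |U|=5: {2,5,6,7,8}:1  {3,4,6,7,8}:10  {4,5,6,7,8}:5
  |U|=6: {1,2,5,6,7,8}:1  {2,4,5,6,7,8}:6  {3,4,5,6,7,8}:15
  |U|=7: {0,1,2,5,6,7,8}:1  {1,2,4,5,6,7,8}:7  {2,3,4,5,6,7,8}:21
  start at 0(r): 28
  start at 3(q): 8
sum over floor = 36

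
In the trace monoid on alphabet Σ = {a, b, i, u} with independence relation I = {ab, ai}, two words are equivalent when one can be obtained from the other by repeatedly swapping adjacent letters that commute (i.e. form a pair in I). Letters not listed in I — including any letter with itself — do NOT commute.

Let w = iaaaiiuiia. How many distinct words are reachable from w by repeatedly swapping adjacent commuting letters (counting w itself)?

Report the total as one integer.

60

piece 0:i — minimal
piece 1:a — minimal
piece 2:a rests on {1:a}
piece 3:a rests on {2:a}
piece 4:i rests on {0:i}
piece 5:i rests on {4:i}
piece 6:u rests on {3:a, 5:i}
piece 7:i rests on {6:u}
piece 8:i rests on {7:i}
piece 9:a rests on {6:u}
minimal pieces: {0:i, 1:a}
ways to finish when only these pieces remain (= sum over removing one remaining piece with nothing left below it):
  1 left: {8}→1  {9}→1
  2 left: {7,8}→1  {8,9}→2
  3 left: {7,8,9}→3
  4 left: {6,7,8,9}→3
  5 left: {3,6,7,8,9}→3  {5,6,7,8,9}→3
  6 left: {2,3,6,7,8,9}→3  {3,5,6,7,8,9}→6  {4,5,6,7,8,9}→3
  7 left: {0,4,5,6,7,8,9}→3  {1,2,3,6,7,8,9}→3  {2,3,5,6,7,8,9}→9  {3,4,5,6,7,8,9}→9
  8 left: {0,3,4,5,6,7,8,9}→12  {1,2,3,5,6,7,8,9}→12  {2,3,4,5,6,7,8,9}→18
  placing 0:i first → 30 extensions
  placing 1:a first → 30 extensions
total linear extensions = 60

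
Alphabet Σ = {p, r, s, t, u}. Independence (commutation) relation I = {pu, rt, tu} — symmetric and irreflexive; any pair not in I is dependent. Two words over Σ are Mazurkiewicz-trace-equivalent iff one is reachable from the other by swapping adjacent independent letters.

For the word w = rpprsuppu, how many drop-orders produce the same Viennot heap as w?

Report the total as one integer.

0(r) covers ∅
1(p) covers 0:r
2(p) covers 1:p
3(r) covers 2:p
4(s) covers 3:r
5(u) covers 4:s
6(p) covers 4:s
7(p) covers 6:p
8(u) covers 5:u
floor of heap: 0:r
completions by unplaced set U, small U first (add the entries for U minus each lowest piece of U):
  |U|=1: {7}:1  {8}:1
  |U|=2: {5,8}:1  {6,7}:1  {7,8}:2
  |U|=3: {5,7,8}:3  {6,7,8}:3
  |U|=4: {5,6,7,8}:6
  |U|=5: {4,5,6,7,8}:6
  |U|=6: {3,4,5,6,7,8}:6
  |U|=7: {2,3,4,5,6,7,8}:6
  start at 0(r): 6

6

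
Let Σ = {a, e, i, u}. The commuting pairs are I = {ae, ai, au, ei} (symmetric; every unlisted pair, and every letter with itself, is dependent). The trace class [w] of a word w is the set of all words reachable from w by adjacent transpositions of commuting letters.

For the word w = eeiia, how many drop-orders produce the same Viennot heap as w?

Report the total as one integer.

30

0(e) covers ∅
1(e) covers 0:e
2(i) covers ∅
3(i) covers 2:i
4(a) covers ∅
floor of heap: 0:e, 2:i, 4:a
completions by unplaced set U, small U first (add the entries for U minus each lowest piece of U):
  |U|=1: {1}:1  {3}:1  {4}:1
  |U|=2: {0,1}:1  {1,3}:2  {1,4}:2  {2,3}:1  {3,4}:2
  |U|=3: {0,1,3}:3  {0,1,4}:3  {1,2,3}:3  {1,3,4}:6  {2,3,4}:3
  start at 0(e): 12
  start at 2(i): 12
  start at 4(a): 6
sum over floor = 30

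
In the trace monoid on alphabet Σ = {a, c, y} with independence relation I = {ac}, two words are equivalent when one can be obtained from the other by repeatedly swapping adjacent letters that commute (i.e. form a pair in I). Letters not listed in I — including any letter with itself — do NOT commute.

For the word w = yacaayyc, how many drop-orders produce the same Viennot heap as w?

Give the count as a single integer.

4

drop 0:y onto floor
drop 1:a onto {0:y}
drop 2:c onto {0:y}
drop 3:a onto {1:a}
drop 4:a onto {3:a}
drop 5:y onto {2:c, 4:a}
drop 6:y onto {5:y}
drop 7:c onto {6:y}
ground layer = {0:y}
drop-orders for the pieces not yet dropped (sum over which currently-grounded one goes next):
  1 to go: {7} 1
  2 to go: {6,7} 1
  3 to go: {5,6,7} 1
  4 to go: {2,5,6,7} 1  {4,5,6,7} 1
  5 to go: {2,4,5,6,7} 2  {3,4,5,6,7} 1
  6 to go: {1,3,4,5,6,7} 1  {2,3,4,5,6,7} 3
  if 0:y drops first: 4 orders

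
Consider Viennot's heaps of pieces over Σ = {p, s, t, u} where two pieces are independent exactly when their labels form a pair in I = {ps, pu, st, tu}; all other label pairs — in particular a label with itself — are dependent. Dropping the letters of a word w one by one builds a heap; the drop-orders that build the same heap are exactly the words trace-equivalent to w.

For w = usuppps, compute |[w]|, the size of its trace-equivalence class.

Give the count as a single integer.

35

#0=u has no predecessor
#1=s depends on [0:u]
#2=u depends on [1:s]
#3=p has no predecessor
#4=p depends on [3:p]
#5=p depends on [4:p]
#6=s depends on [2:u]
sources: [0:u, 3:p]
N(rest) = Σ N(rest − s) over sources s of rest; N(one piece) = 1:
  size 1 → [5]=1  [6]=1
  size 2 → [2,6]=1  [4,5]=1  [5,6]=2
  size 3 → [1,2,6]=1  [2,5,6]=3  [3,4,5]=1  [4,5,6]=3
  size 4 → [0,1,2,6]=1  [1,2,5,6]=4  [2,4,5,6]=6  [3,4,5,6]=4
  size 5 → [0,1,2,5,6]=5  [1,2,4,5,6]=10  [2,3,4,5,6]=10
  first=0(u) contributes 20
  first=3(p) contributes 15
|[w]| = 35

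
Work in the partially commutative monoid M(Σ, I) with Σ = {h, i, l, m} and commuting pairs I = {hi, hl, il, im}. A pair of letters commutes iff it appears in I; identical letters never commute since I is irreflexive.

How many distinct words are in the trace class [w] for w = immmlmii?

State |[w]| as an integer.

56

drop 0:i onto floor
drop 1:m onto floor
drop 2:m onto {1:m}
drop 3:m onto {2:m}
drop 4:l onto {3:m}
drop 5:m onto {4:l}
drop 6:i onto {0:i}
drop 7:i onto {6:i}
ground layer = {0:i, 1:m}
drop-orders for the pieces not yet dropped (sum over which currently-grounded one goes next):
  1 to go: {5} 1  {7} 1
  2 to go: {4,5} 1  {5,7} 2  {6,7} 1
  3 to go: {0,6,7} 1  {3,4,5} 1  {4,5,7} 3  {5,6,7} 3
  4 to go: {0,5,6,7} 4  {2,3,4,5} 1  {3,4,5,7} 4  {4,5,6,7} 6
  5 to go: {0,4,5,6,7} 10  {1,2,3,4,5} 1  {2,3,4,5,7} 5  {3,4,5,6,7} 10
  6 to go: {0,3,4,5,6,7} 20  {1,2,3,4,5,7} 6  {2,3,4,5,6,7} 15
  if 0:i drops first: 21 orders
  if 1:m drops first: 35 orders
heap linearizations: 56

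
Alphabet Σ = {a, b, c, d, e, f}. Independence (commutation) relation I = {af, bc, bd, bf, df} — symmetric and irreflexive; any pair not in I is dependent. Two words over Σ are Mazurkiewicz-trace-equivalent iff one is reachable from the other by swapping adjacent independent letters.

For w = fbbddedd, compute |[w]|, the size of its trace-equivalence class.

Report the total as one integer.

30

0(f) covers ∅
1(b) covers ∅
2(b) covers 1:b
3(d) covers ∅
4(d) covers 3:d
5(e) covers 0:f, 2:b, 4:d
6(d) covers 5:e
7(d) covers 6:d
floor of heap: 0:f, 1:b, 3:d
completions by unplaced set U, small U first (add the entries for U minus each lowest piece of U):
  |U|=1: {7}:1
  |U|=2: {6,7}:1
  |U|=3: {5,6,7}:1
  |U|=4: {0,5,6,7}:1  {2,5,6,7}:1  {4,5,6,7}:1
  |U|=5: {0,2,5,6,7}:2  {0,4,5,6,7}:2  {1,2,5,6,7}:1  {2,4,5,6,7}:2  {3,4,5,6,7}:1
  |U|=6: {0,1,2,5,6,7}:3  {0,2,4,5,6,7}:6  {0,3,4,5,6,7}:3  {1,2,4,5,6,7}:3  {2,3,4,5,6,7}:3
  start at 0(f): 6
  start at 1(b): 12
  start at 3(d): 12
sum over floor = 30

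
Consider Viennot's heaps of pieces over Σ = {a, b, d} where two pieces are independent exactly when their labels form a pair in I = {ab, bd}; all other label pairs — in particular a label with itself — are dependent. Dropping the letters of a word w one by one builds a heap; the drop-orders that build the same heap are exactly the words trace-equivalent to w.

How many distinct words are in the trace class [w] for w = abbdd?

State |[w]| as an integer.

#0=a has no predecessor
#1=b has no predecessor
#2=b depends on [1:b]
#3=d depends on [0:a]
#4=d depends on [3:d]
sources: [0:a, 1:b]
N(rest) = Σ N(rest − s) over sources s of rest; N(one piece) = 1:
  size 1 → [2]=1  [4]=1
  size 2 → [1,2]=1  [2,4]=2  [3,4]=1
  size 3 → [0,3,4]=1  [1,2,4]=3  [2,3,4]=3
  first=0(a) contributes 6
  first=1(b) contributes 4
|[w]| = 10

10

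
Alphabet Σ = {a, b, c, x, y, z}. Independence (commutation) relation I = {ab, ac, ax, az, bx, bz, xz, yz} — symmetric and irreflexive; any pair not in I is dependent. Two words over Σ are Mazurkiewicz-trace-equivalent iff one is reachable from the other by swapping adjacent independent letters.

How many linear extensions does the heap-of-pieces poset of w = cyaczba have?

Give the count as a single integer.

20

piece 0:c — minimal
piece 1:y rests on {0:c}
piece 2:a rests on {1:y}
piece 3:c rests on {1:y}
piece 4:z rests on {3:c}
piece 5:b rests on {3:c}
piece 6:a rests on {2:a}
minimal pieces: {0:c}
ways to finish when only these pieces remain (= sum over removing one remaining piece with nothing left below it):
  1 left: {4}→1  {5}→1  {6}→1
  2 left: {2,6}→1  {4,5}→2  {4,6}→2  {5,6}→2
  3 left: {2,4,6}→3  {2,5,6}→3  {3,4,5}→2  {4,5,6}→6
  4 left: {2,4,5,6}→12  {3,4,5,6}→8
  5 left: {2,3,4,5,6}→20
  placing 0:c first → 20 extensions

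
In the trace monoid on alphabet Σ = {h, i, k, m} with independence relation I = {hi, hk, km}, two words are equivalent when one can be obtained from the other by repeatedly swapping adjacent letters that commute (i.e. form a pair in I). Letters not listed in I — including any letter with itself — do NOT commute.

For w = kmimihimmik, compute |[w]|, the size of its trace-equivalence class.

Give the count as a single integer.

#0=k has no predecessor
#1=m has no predecessor
#2=i depends on [0:k, 1:m]
#3=m depends on [2:i]
#4=i depends on [3:m]
#5=h depends on [3:m]
#6=i depends on [4:i]
#7=m depends on [5:h, 6:i]
#8=m depends on [7:m]
#9=i depends on [8:m]
#10=k depends on [9:i]
sources: [0:k, 1:m]
N(rest) = Σ N(rest − s) over sources s of rest; N(one piece) = 1:
  size 1 → [10]=1
  size 2 → [9,10]=1
  size 3 → [8,9,10]=1
  size 4 → [7,8,9,10]=1
  size 5 → [5,7,8,9,10]=1  [6,7,8,9,10]=1
  size 6 → [4,6,7,8,9,10]=1  [5,6,7,8,9,10]=2
  size 7 → [4,5,6,7,8,9,10]=3
  size 8 → [3,4,5,6,7,8,9,10]=3
  size 9 → [2,3,4,5,6,7,8,9,10]=3
  first=0(k) contributes 3
  first=1(m) contributes 3
|[w]| = 6

6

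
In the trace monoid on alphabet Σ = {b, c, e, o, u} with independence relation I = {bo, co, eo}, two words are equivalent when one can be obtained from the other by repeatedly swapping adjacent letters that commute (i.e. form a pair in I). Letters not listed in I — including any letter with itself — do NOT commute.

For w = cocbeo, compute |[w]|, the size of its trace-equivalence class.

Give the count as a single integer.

15

#0=c has no predecessor
#1=o has no predecessor
#2=c depends on [0:c]
#3=b depends on [2:c]
#4=e depends on [3:b]
#5=o depends on [1:o]
sources: [0:c, 1:o]
N(rest) = Σ N(rest − s) over sources s of rest; N(one piece) = 1:
  size 1 → [4]=1  [5]=1
  size 2 → [1,5]=1  [3,4]=1  [4,5]=2
  size 3 → [1,4,5]=3  [2,3,4]=1  [3,4,5]=3
  size 4 → [0,2,3,4]=1  [1,3,4,5]=6  [2,3,4,5]=4
  first=0(c) contributes 10
  first=1(o) contributes 5
|[w]| = 15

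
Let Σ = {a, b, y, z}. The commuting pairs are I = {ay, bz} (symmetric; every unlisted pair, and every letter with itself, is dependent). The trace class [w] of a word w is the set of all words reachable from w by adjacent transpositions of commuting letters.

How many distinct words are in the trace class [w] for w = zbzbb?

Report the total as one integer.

10

drop 0:z onto floor
drop 1:b onto floor
drop 2:z onto {0:z}
drop 3:b onto {1:b}
drop 4:b onto {3:b}
ground layer = {0:z, 1:b}
drop-orders for the pieces not yet dropped (sum over which currently-grounded one goes next):
  1 to go: {2} 1  {4} 1
  2 to go: {0,2} 1  {2,4} 2  {3,4} 1
  3 to go: {0,2,4} 3  {1,3,4} 1  {2,3,4} 3
  if 0:z drops first: 4 orders
  if 1:b drops first: 6 orders
heap linearizations: 10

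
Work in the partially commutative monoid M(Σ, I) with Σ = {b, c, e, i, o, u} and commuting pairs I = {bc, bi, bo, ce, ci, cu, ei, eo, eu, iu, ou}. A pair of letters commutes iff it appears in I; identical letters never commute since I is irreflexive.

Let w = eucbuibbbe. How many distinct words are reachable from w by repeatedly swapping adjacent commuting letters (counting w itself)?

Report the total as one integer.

180

drop 0:e onto floor
drop 1:u onto floor
drop 2:c onto floor
drop 3:b onto {0:e, 1:u}
drop 4:u onto {3:b}
drop 5:i onto floor
drop 6:b onto {4:u}
drop 7:b onto {6:b}
drop 8:b onto {7:b}
drop 9:e onto {8:b}
ground layer = {0:e, 1:u, 2:c, 5:i}
drop-orders for the pieces not yet dropped (sum over which currently-grounded one goes next):
  1 to go: {2} 1  {5} 1  {9} 1
  2 to go: {2,5} 2  {2,9} 2  {5,9} 2  {8,9} 1
  3 to go: {2,5,9} 6  {2,8,9} 3  {5,8,9} 3  {7,8,9} 1
  4 to go: {2,5,8,9} 12  {2,7,8,9} 4  {5,7,8,9} 4  {6,7,8,9} 1
  5 to go: {2,5,7,8,9} 20  {2,6,7,8,9} 5  {4,6,7,8,9} 1  {5,6,7,8,9} 5
  6 to go: {2,4,6,7,8,9} 6  {2,5,6,7,8,9} 30  {3,4,6,7,8,9} 1  {4,5,6,7,8,9} 6
  7 to go: {0,3,4,6,7,8,9} 1  {1,3,4,6,7,8,9} 1  {2,3,4,6,7,8,9} 7  {2,4,5,6,7,8,9} 42  {3,4,5,6,7,8,9} 7
  8 to go: {0,1,3,4,6,7,8,9} 2  {0,2,3,4,6,7,8,9} 8  {0,3,4,5,6,7,8,9} 8  {1,2,3,4,6,7,8,9} 8  {1,3,4,5,6,7,8,9} 8  {2,3,4,5,6,7,8,9} 56
  if 0:e drops first: 72 orders
  if 1:u drops first: 72 orders
  if 2:c drops first: 18 orders
  if 5:i drops first: 18 orders
heap linearizations: 180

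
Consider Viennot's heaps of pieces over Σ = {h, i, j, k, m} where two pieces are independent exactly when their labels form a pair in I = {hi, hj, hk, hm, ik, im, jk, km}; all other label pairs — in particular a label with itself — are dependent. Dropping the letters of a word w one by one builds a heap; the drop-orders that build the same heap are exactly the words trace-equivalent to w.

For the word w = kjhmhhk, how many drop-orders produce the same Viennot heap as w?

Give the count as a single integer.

210

piece 0:k — minimal
piece 1:j — minimal
piece 2:h — minimal
piece 3:m rests on {1:j}
piece 4:h rests on {2:h}
piece 5:h rests on {4:h}
piece 6:k rests on {0:k}
minimal pieces: {0:k, 1:j, 2:h}
ways to finish when only these pieces remain (= sum over removing one remaining piece with nothing left below it):
  1 left: {3}→1  {5}→1  {6}→1
  2 left: {0,6}→1  {1,3}→1  {3,5}→2  {3,6}→2  {4,5}→1  {5,6}→2
  3 left: {0,3,6}→3  {0,5,6}→3  {1,3,5}→3  {1,3,6}→3  {2,4,5}→1  {3,4,5}→3  {3,5,6}→6  {4,5,6}→3
  4 left: {0,1,3,6}→6  {0,3,5,6}→12  {0,4,5,6}→6  {1,3,4,5}→6  {1,3,5,6}→12  {2,3,4,5}→4  {2,4,5,6}→4  {3,4,5,6}→12
  5 left: {0,1,3,5,6}→30  {0,2,4,5,6}→10  {0,3,4,5,6}→30  {1,2,3,4,5}→10  {1,3,4,5,6}→30  {2,3,4,5,6}→20
  placing 0:k first → 60 extensions
  placing 1:j first → 60 extensions
  placing 2:h first → 90 extensions
total linear extensions = 210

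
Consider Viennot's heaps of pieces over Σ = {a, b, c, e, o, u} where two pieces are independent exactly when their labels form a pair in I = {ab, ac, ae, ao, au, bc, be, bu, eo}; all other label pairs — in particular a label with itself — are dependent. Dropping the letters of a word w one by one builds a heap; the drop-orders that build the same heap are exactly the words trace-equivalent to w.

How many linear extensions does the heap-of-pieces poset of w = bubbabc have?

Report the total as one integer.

0(b) covers ∅
1(u) covers ∅
2(b) covers 0:b
3(b) covers 2:b
4(a) covers ∅
5(b) covers 3:b
6(c) covers 1:u
floor of heap: 0:b, 1:u, 4:a
completions by unplaced set U, small U first (add the entries for U minus each lowest piece of U):
  |U|=1: {4}:1  {5}:1  {6}:1
  |U|=2: {1,6}:1  {3,5}:1  {4,5}:2  {4,6}:2  {5,6}:2
  |U|=3: {1,4,6}:3  {1,5,6}:3  {2,3,5}:1  {3,4,5}:3  {3,5,6}:3  {4,5,6}:6
  |U|=4: {0,2,3,5}:1  {1,3,5,6}:6  {1,4,5,6}:12  {2,3,4,5}:4  {2,3,5,6}:4  {3,4,5,6}:12
  |U|=5: {0,2,3,4,5}:5  {0,2,3,5,6}:5  {1,2,3,5,6}:10  {1,3,4,5,6}:30  {2,3,4,5,6}:20
  start at 0(b): 60
  start at 1(u): 30
  start at 4(a): 15
sum over floor = 105

105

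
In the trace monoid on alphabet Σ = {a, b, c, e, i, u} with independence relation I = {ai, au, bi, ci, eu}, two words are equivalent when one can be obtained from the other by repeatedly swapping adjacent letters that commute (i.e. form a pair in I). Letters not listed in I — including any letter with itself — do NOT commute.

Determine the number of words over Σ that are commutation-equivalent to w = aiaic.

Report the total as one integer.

0(a) covers ∅
1(i) covers ∅
2(a) covers 0:a
3(i) covers 1:i
4(c) covers 2:a
floor of heap: 0:a, 1:i
completions by unplaced set U, small U first (add the entries for U minus each lowest piece of U):
  |U|=1: {3}:1  {4}:1
  |U|=2: {1,3}:1  {2,4}:1  {3,4}:2
  |U|=3: {0,2,4}:1  {1,3,4}:3  {2,3,4}:3
  start at 0(a): 6
  start at 1(i): 4
sum over floor = 10

10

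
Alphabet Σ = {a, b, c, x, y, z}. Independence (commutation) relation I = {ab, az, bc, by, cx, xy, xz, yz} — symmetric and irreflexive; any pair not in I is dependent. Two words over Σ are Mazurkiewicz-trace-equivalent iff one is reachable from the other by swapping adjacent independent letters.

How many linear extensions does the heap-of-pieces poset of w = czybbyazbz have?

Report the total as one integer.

84

#0=c has no predecessor
#1=z depends on [0:c]
#2=y depends on [0:c]
#3=b depends on [1:z]
#4=b depends on [3:b]
#5=y depends on [2:y]
#6=a depends on [5:y]
#7=z depends on [4:b]
#8=b depends on [7:z]
#9=z depends on [8:b]
sources: [0:c]
N(rest) = Σ N(rest − s) over sources s of rest; N(one piece) = 1:
  size 1 → [6]=1  [9]=1
  size 2 → [5,6]=1  [6,9]=2  [8,9]=1
  size 3 → [2,5,6]=1  [5,6,9]=3  [6,8,9]=3  [7,8,9]=1
  size 4 → [2,5,6,9]=4  [4,7,8,9]=1  [5,6,8,9]=6  [6,7,8,9]=4
  size 5 → [2,5,6,8,9]=10  [3,4,7,8,9]=1  [4,6,7,8,9]=5  [5,6,7,8,9]=10
  size 6 → [1,3,4,7,8,9]=1  [2,5,6,7,8,9]=20  [3,4,6,7,8,9]=6  [4,5,6,7,8,9]=15
  size 7 → [1,3,4,6,7,8,9]=7  [2,4,5,6,7,8,9]=35  [3,4,5,6,7,8,9]=21
  size 8 → [1,3,4,5,6,7,8,9]=28  [2,3,4,5,6,7,8,9]=56
  first=0(c) contributes 84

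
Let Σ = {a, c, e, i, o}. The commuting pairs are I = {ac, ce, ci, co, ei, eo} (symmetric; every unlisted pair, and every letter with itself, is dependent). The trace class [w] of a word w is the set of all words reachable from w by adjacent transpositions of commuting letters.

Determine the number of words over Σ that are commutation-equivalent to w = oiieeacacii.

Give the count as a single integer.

550

0(o) covers ∅
1(i) covers 0:o
2(i) covers 1:i
3(e) covers ∅
4(e) covers 3:e
5(a) covers 2:i, 4:e
6(c) covers ∅
7(a) covers 5:a
8(c) covers 6:c
9(i) covers 7:a
10(i) covers 9:i
floor of heap: 0:o, 3:e, 6:c
completions by unplaced set U, small U first (add the entries for U minus each lowest piece of U):
  |U|=1: {8}:1  {10}:1
  |U|=2: {6,8}:1  {8,10}:2  {9,10}:1
  |U|=3: {6,8,10}:3  {7,9,10}:1  {8,9,10}:3
  |U|=4: {5,7,9,10}:1  {6,8,9,10}:6  {7,8,9,10}:4
  |U|=5: {2,5,7,9,10}:1  {4,5,7,9,10}:1  {5,7,8,9,10}:5  {6,7,8,9,10}:10
  |U|=6: {1,2,5,7,9,10}:1  {2,4,5,7,9,10}:2  {2,5,7,8,9,10}:6  {3,4,5,7,9,10}:1  {4,5,7,8,9,10}:6  {5,6,7,8,9,10}:15
  |U|=7: {0,1,2,5,7,9,10}:1  {1,2,4,5,7,9,10}:3  {1,2,5,7,8,9,10}:7  {2,3,4,5,7,9,10}:3  {2,4,5,7,8,9,10}:14  {2,5,6,7,8,9,10}:21  {3,4,5,7,8,9,10}:7  {4,5,6,7,8,9,10}:21
  |U|=8: {0,1,2,4,5,7,9,10}:4  {0,1,2,5,7,8,9,10}:8  {1,2,3,4,5,7,9,10}:6  {1,2,4,5,7,8,9,10}:24  {1,2,5,6,7,8,9,10}:28  {2,3,4,5,7,8,9,10}:24  {2,4,5,6,7,8,9,10}:56  {3,4,5,6,7,8,9,10}:28
  |U|=9: {0,1,2,3,4,5,7,9,10}:10  {0,1,2,4,5,7,8,9,10}:36  {0,1,2,5,6,7,8,9,10}:36  {1,2,3,4,5,7,8,9,10}:54  {1,2,4,5,6,7,8,9,10}:108  {2,3,4,5,6,7,8,9,10}:108
  start at 0(o): 270
  start at 3(e): 180
  start at 6(c): 100
sum over floor = 550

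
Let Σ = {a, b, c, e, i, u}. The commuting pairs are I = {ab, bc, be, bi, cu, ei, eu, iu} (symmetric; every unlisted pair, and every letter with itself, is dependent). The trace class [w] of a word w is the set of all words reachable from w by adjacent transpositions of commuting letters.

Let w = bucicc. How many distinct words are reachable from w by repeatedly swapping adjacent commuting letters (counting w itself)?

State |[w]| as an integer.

15

#0=b has no predecessor
#1=u depends on [0:b]
#2=c has no predecessor
#3=i depends on [2:c]
#4=c depends on [3:i]
#5=c depends on [4:c]
sources: [0:b, 2:c]
N(rest) = Σ N(rest − s) over sources s of rest; N(one piece) = 1:
  size 1 → [1]=1  [5]=1
  size 2 → [0,1]=1  [1,5]=2  [4,5]=1
  size 3 → [0,1,5]=3  [1,4,5]=3  [3,4,5]=1
  size 4 → [0,1,4,5]=6  [1,3,4,5]=4  [2,3,4,5]=1
  first=0(b) contributes 5
  first=2(c) contributes 10
|[w]| = 15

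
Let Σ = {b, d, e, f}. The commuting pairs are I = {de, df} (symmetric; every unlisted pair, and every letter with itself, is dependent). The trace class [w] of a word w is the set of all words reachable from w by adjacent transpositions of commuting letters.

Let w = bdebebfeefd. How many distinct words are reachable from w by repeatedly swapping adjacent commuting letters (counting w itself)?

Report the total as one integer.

10

piece 0:b — minimal
piece 1:d rests on {0:b}
piece 2:e rests on {0:b}
piece 3:b rests on {1:d, 2:e}
piece 4:e rests on {3:b}
piece 5:b rests on {4:e}
piece 6:f rests on {5:b}
piece 7:e rests on {6:f}
piece 8:e rests on {7:e}
piece 9:f rests on {8:e}
piece 10:d rests on {5:b}
minimal pieces: {0:b}
ways to finish when only these pieces remain (= sum over removing one remaining piece with nothing left below it):
  1 left: {9}→1  {10}→1
  2 left: {8,9}→1  {9,10}→2
  3 left: {7,8,9}→1  {8,9,10}→3
  4 left: {6,7,8,9}→1  {7,8,9,10}→4
  5 left: {6,7,8,9,10}→5
  6 left: {5,6,7,8,9,10}→5
  7 left: {4,5,6,7,8,9,10}→5
  8 left: {3,4,5,6,7,8,9,10}→5
  9 left: {1,3,4,5,6,7,8,9,10}→5  {2,3,4,5,6,7,8,9,10}→5
  placing 0:b first → 10 extensions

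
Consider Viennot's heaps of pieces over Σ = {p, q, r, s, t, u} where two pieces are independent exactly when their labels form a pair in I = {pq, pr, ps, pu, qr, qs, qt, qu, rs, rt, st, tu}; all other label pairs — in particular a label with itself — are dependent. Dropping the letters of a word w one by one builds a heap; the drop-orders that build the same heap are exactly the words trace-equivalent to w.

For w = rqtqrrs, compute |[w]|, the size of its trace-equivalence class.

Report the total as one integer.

420

drop 0:r onto floor
drop 1:q onto floor
drop 2:t onto floor
drop 3:q onto {1:q}
drop 4:r onto {0:r}
drop 5:r onto {4:r}
drop 6:s onto floor
ground layer = {0:r, 1:q, 2:t, 6:s}
drop-orders for the pieces not yet dropped (sum over which currently-grounded one goes next):
  1 to go: {2} 1  {3} 1  {5} 1  {6} 1
  2 to go: {1,3} 1  {2,3} 2  {2,5} 2  {2,6} 2  {3,5} 2  {3,6} 2  {4,5} 1  {5,6} 2
  3 to go: {0,4,5} 1  {1,2,3} 3  {1,3,5} 3  {1,3,6} 3  {2,3,5} 6  {2,3,6} 6  {2,4,5} 3  {2,5,6} 6  {3,4,5} 3  {3,5,6} 6  {4,5,6} 3
  4 to go: {0,2,4,5} 4  {0,3,4,5} 4  {0,4,5,6} 4  {1,2,3,5} 12  {1,2,3,6} 12  {1,3,4,5} 6  {1,3,5,6} 12  {2,3,4,5} 12  {2,3,5,6} 24  {2,4,5,6} 12  {3,4,5,6} 12
  5 to go: {0,1,3,4,5} 10  {0,2,3,4,5} 20  {0,2,4,5,6} 20  {0,3,4,5,6} 20  {1,2,3,4,5} 30  {1,2,3,5,6} 60  {1,3,4,5,6} 30  {2,3,4,5,6} 60
  if 0:r drops first: 180 orders
  if 1:q drops first: 120 orders
  if 2:t drops first: 60 orders
  if 6:s drops first: 60 orders
heap linearizations: 420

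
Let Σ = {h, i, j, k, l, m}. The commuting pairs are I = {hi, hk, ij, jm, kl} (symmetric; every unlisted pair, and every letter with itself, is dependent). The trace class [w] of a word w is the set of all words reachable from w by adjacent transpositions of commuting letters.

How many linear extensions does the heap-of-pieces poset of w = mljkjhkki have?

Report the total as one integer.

4

piece 0:m — minimal
piece 1:l rests on {0:m}
piece 2:j rests on {1:l}
piece 3:k rests on {2:j}
piece 4:j rests on {3:k}
piece 5:h rests on {4:j}
piece 6:k rests on {4:j}
piece 7:k rests on {6:k}
piece 8:i rests on {7:k}
minimal pieces: {0:m}
ways to finish when only these pieces remain (= sum over removing one remaining piece with nothing left below it):
  1 left: {5}→1  {8}→1
  2 left: {5,8}→2  {7,8}→1
  3 left: {5,7,8}→3  {6,7,8}→1
  4 left: {5,6,7,8}→4
  5 left: {4,5,6,7,8}→4
  6 left: {3,4,5,6,7,8}→4
  7 left: {2,3,4,5,6,7,8}→4
  placing 0:m first → 4 extensions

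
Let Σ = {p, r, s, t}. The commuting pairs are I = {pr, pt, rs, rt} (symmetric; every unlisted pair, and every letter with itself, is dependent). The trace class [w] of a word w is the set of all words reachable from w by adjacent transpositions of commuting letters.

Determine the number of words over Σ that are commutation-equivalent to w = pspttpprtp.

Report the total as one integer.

350

#0=p has no predecessor
#1=s depends on [0:p]
#2=p depends on [1:s]
#3=t depends on [1:s]
#4=t depends on [3:t]
#5=p depends on [2:p]
#6=p depends on [5:p]
#7=r has no predecessor
#8=t depends on [4:t]
#9=p depends on [6:p]
sources: [0:p, 7:r]
N(rest) = Σ N(rest − s) over sources s of rest; N(one piece) = 1:
  size 1 → [7]=1  [8]=1  [9]=1
  size 2 → [4,8]=1  [6,9]=1  [7,8]=2  [7,9]=2  [8,9]=2
  size 3 → [3,4,8]=1  [4,7,8]=3  [4,8,9]=3  [5,6,9]=1  [6,7,9]=3  [6,8,9]=3  [7,8,9]=6
  size 4 → [2,5,6,9]=1  [3,4,7,8]=4  [3,4,8,9]=4  [4,6,8,9]=6  [4,7,8,9]=12  [5,6,7,9]=4  [5,6,8,9]=4  [6,7,8,9]=12
  size 5 → [2,5,6,7,9]=5  [2,5,6,8,9]=5  [3,4,6,8,9]=10  [3,4,7,8,9]=20  [4,5,6,8,9]=10  [4,6,7,8,9]=30  [5,6,7,8,9]=20
  size 6 → [2,4,5,6,8,9]=15  [2,5,6,7,8,9]=30  [3,4,5,6,8,9]=20  [3,4,6,7,8,9]=60  [4,5,6,7,8,9]=60
  size 7 → [2,3,4,5,6,8,9]=35  [2,4,5,6,7,8,9]=105  [3,4,5,6,7,8,9]=140
  size 8 → [1,2,3,4,5,6,8,9]=35  [2,3,4,5,6,7,8,9]=280
  first=0(p) contributes 315
  first=7(r) contributes 35
|[w]| = 350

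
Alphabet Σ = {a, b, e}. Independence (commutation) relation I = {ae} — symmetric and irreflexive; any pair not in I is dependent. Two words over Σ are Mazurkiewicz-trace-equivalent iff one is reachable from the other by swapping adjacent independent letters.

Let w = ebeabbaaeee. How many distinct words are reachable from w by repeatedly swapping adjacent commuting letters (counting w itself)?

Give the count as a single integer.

20

piece 0:e — minimal
piece 1:b rests on {0:e}
piece 2:e rests on {1:b}
piece 3:a rests on {1:b}
piece 4:b rests on {2:e, 3:a}
piece 5:b rests on {4:b}
piece 6:a rests on {5:b}
piece 7:a rests on {6:a}
piece 8:e rests on {5:b}
piece 9:e rests on {8:e}
piece 10:e rests on {9:e}
minimal pieces: {0:e}
ways to finish when only these pieces remain (= sum over removing one remaining piece with nothing left below it):
  1 left: {7}→1  {10}→1
  2 left: {6,7}→1  {7,10}→2  {9,10}→1
  3 left: {6,7,10}→3  {7,9,10}→3  {8,9,10}→1
  4 left: {6,7,9,10}→6  {7,8,9,10}→4
  5 left: {6,7,8,9,10}→10
  6 left: {5,6,7,8,9,10}→10
  7 left: {4,5,6,7,8,9,10}→10
  8 left: {2,4,5,6,7,8,9,10}→10  {3,4,5,6,7,8,9,10}→10
  9 left: {2,3,4,5,6,7,8,9,10}→20
  placing 0:e first → 20 extensions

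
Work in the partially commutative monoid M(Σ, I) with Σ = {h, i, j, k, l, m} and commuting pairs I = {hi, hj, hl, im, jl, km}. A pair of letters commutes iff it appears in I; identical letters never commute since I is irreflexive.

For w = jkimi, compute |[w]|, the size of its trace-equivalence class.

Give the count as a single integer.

4

0(j) covers ∅
1(k) covers 0:j
2(i) covers 1:k
3(m) covers 0:j
4(i) covers 2:i
floor of heap: 0:j
completions by unplaced set U, small U first (add the entries for U minus each lowest piece of U):
  |U|=1: {3}:1  {4}:1
  |U|=2: {2,4}:1  {3,4}:2
  |U|=3: {1,2,4}:1  {2,3,4}:3
  start at 0(j): 4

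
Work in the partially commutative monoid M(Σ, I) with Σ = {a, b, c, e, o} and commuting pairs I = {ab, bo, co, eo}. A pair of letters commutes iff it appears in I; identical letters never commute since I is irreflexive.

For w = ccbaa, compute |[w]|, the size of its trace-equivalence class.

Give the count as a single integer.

3

#0=c has no predecessor
#1=c depends on [0:c]
#2=b depends on [1:c]
#3=a depends on [1:c]
#4=a depends on [3:a]
sources: [0:c]
N(rest) = Σ N(rest − s) over sources s of rest; N(one piece) = 1:
  size 1 → [2]=1  [4]=1
  size 2 → [2,4]=2  [3,4]=1
  size 3 → [2,3,4]=3
  first=0(c) contributes 3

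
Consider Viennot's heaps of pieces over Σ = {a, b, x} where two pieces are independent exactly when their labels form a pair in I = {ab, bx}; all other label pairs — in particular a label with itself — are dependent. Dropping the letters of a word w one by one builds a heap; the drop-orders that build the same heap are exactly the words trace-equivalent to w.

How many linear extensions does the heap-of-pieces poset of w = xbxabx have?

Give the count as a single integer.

15

0(x) covers ∅
1(b) covers ∅
2(x) covers 0:x
3(a) covers 2:x
4(b) covers 1:b
5(x) covers 3:a
floor of heap: 0:x, 1:b
completions by unplaced set U, small U first (add the entries for U minus each lowest piece of U):
  |U|=1: {4}:1  {5}:1
  |U|=2: {1,4}:1  {3,5}:1  {4,5}:2
  |U|=3: {1,4,5}:3  {2,3,5}:1  {3,4,5}:3
  |U|=4: {0,2,3,5}:1  {1,3,4,5}:6  {2,3,4,5}:4
  start at 0(x): 10
  start at 1(b): 5
sum over floor = 15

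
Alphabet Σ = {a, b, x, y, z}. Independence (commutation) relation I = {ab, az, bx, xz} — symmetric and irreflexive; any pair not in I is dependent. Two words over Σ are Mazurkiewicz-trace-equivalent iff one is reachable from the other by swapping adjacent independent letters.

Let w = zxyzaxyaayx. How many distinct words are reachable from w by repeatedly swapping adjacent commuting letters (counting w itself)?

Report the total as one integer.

6

drop 0:z onto floor
drop 1:x onto floor
drop 2:y onto {0:z, 1:x}
drop 3:z onto {2:y}
drop 4:a onto {2:y}
drop 5:x onto {4:a}
drop 6:y onto {3:z, 5:x}
drop 7:a onto {6:y}
drop 8:a onto {7:a}
drop 9:y onto {8:a}
drop 10:x onto {9:y}
ground layer = {0:z, 1:x}
drop-orders for the pieces not yet dropped (sum over which currently-grounded one goes next):
  1 to go: {10} 1
  2 to go: {9,10} 1
  3 to go: {8,9,10} 1
  4 to go: {7,8,9,10} 1
  5 to go: {6,7,8,9,10} 1
  6 to go: {3,6,7,8,9,10} 1  {5,6,7,8,9,10} 1
  7 to go: {3,5,6,7,8,9,10} 2  {4,5,6,7,8,9,10} 1
  8 to go: {3,4,5,6,7,8,9,10} 3
  9 to go: {2,3,4,5,6,7,8,9,10} 3
  if 0:z drops first: 3 orders
  if 1:x drops first: 3 orders
heap linearizations: 6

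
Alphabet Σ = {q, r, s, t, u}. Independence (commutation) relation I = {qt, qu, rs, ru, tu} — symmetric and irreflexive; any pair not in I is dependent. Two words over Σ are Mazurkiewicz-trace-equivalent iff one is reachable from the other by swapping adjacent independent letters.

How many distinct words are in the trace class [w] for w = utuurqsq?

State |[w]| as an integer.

piece 0:u — minimal
piece 1:t — minimal
piece 2:u rests on {0:u}
piece 3:u rests on {2:u}
piece 4:r rests on {1:t}
piece 5:q rests on {4:r}
piece 6:s rests on {3:u, 5:q}
piece 7:q rests on {6:s}
minimal pieces: {0:u, 1:t}
ways to finish when only these pieces remain (= sum over removing one remaining piece with nothing left below it):
  1 left: {7}→1
  2 left: {6,7}→1
  3 left: {3,6,7}→1  {5,6,7}→1
  4 left: {2,3,6,7}→1  {3,5,6,7}→2  {4,5,6,7}→1
  5 left: {0,2,3,6,7}→1  {1,4,5,6,7}→1  {2,3,5,6,7}→3  {3,4,5,6,7}→3
  6 left: {0,2,3,5,6,7}→4  {1,3,4,5,6,7}→4  {2,3,4,5,6,7}→6
  placing 0:u first → 10 extensions
  placing 1:t first → 10 extensions
total linear extensions = 20

20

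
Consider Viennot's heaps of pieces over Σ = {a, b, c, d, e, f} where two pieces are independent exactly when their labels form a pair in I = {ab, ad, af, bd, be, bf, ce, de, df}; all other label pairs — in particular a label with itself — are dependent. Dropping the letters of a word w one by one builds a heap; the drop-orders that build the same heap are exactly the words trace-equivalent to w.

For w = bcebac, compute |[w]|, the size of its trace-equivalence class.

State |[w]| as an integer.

drop 0:b onto floor
drop 1:c onto {0:b}
drop 2:e onto floor
drop 3:b onto {1:c}
drop 4:a onto {1:c, 2:e}
drop 5:c onto {3:b, 4:a}
ground layer = {0:b, 2:e}
drop-orders for the pieces not yet dropped (sum over which currently-grounded one goes next):
  1 to go: {5} 1
  2 to go: {3,5} 1  {4,5} 1
  3 to go: {2,4,5} 1  {3,4,5} 2
  4 to go: {1,3,4,5} 2  {2,3,4,5} 3
  if 0:b drops first: 5 orders
  if 2:e drops first: 2 orders
heap linearizations: 7

7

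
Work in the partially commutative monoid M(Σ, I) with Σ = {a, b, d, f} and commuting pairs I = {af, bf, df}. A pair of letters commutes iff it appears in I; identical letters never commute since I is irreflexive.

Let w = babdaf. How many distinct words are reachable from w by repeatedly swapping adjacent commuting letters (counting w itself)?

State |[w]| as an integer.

6

piece 0:b — minimal
piece 1:a rests on {0:b}
piece 2:b rests on {1:a}
piece 3:d rests on {2:b}
piece 4:a rests on {3:d}
piece 5:f — minimal
minimal pieces: {0:b, 5:f}
ways to finish when only these pieces remain (= sum over removing one remaining piece with nothing left below it):
  1 left: {4}→1  {5}→1
  2 left: {3,4}→1  {4,5}→2
  3 left: {2,3,4}→1  {3,4,5}→3
  4 left: {1,2,3,4}→1  {2,3,4,5}→4
  placing 0:b first → 5 extensions
  placing 5:f first → 1 extensions
total linear extensions = 6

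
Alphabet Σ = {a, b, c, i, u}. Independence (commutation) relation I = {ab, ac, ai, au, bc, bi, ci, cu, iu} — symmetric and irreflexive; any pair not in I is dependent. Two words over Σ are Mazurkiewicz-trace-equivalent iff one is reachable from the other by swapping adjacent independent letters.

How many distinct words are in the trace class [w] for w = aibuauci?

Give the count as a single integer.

0(a) covers ∅
1(i) covers ∅
2(b) covers ∅
3(u) covers 2:b
4(a) covers 0:a
5(u) covers 3:u
6(c) covers ∅
7(i) covers 1:i
floor of heap: 0:a, 1:i, 2:b, 6:c
completions by unplaced set U, small U first (add the entries for U minus each lowest piece of U):
  |U|=1: {4}:1  {5}:1  {6}:1  {7}:1
  |U|=2: {0,4}:1  {1,7}:1  {3,5}:1  {4,5}:2  {4,6}:2  {4,7}:2  {5,6}:2  {5,7}:2  {6,7}:2
  |U|=3: {0,4,5}:3  {0,4,6}:3  {0,4,7}:3  {1,4,7}:3  {1,5,7}:3  {1,6,7}:3  {2,3,5}:1  {3,4,5}:3  {3,5,6}:3  {3,5,7}:3  {4,5,6}:6  {4,5,7}:6  {4,6,7}:6  {5,6,7}:6
  |U|=4: {0,1,4,7}:6  {0,3,4,5}:6  {0,4,5,6}:12  {0,4,5,7}:12  {0,4,6,7}:12  {1,3,5,7}:6  {1,4,5,7}:12  {1,4,6,7}:12  {1,5,6,7}:12  {2,3,4,5}:4  {2,3,5,6}:4  {2,3,5,7}:4  {3,4,5,6}:12  {3,4,5,7}:12  {3,5,6,7}:12  {4,5,6,7}:24
  |U|=5: {0,1,4,5,7}:30  {0,1,4,6,7}:30  {0,2,3,4,5}:10  {0,3,4,5,6}:30  {0,3,4,5,7}:30  {0,4,5,6,7}:60  {1,2,3,5,7}:10  {1,3,4,5,7}:30  {1,3,5,6,7}:30  {1,4,5,6,7}:60  {2,3,4,5,6}:20  {2,3,4,5,7}:20  {2,3,5,6,7}:20  {3,4,5,6,7}:60
  |U|=6: {0,1,3,4,5,7}:90  {0,1,4,5,6,7}:180  {0,2,3,4,5,6}:60  {0,2,3,4,5,7}:60  {0,3,4,5,6,7}:180  {1,2,3,4,5,7}:60  {1,2,3,5,6,7}:60  {1,3,4,5,6,7}:180  {2,3,4,5,6,7}:120
  start at 0(a): 420
  start at 1(i): 420
  start at 2(b): 630
  start at 6(c): 210
sum over floor = 1680

1680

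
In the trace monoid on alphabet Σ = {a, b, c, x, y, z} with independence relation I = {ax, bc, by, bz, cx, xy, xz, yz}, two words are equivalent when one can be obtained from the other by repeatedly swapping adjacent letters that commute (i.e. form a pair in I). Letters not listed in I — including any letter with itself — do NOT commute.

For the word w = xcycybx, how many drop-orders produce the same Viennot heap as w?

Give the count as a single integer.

#0=x has no predecessor
#1=c has no predecessor
#2=y depends on [1:c]
#3=c depends on [2:y]
#4=y depends on [3:c]
#5=b depends on [0:x]
#6=x depends on [5:b]
sources: [0:x, 1:c]
N(rest) = Σ N(rest − s) over sources s of rest; N(one piece) = 1:
  size 1 → [4]=1  [6]=1
  size 2 → [3,4]=1  [4,6]=2  [5,6]=1
  size 3 → [0,5,6]=1  [2,3,4]=1  [3,4,6]=3  [4,5,6]=3
  size 4 → [0,4,5,6]=4  [1,2,3,4]=1  [2,3,4,6]=4  [3,4,5,6]=6
  size 5 → [0,3,4,5,6]=10  [1,2,3,4,6]=5  [2,3,4,5,6]=10
  first=0(x) contributes 15
  first=1(c) contributes 20
|[w]| = 35

35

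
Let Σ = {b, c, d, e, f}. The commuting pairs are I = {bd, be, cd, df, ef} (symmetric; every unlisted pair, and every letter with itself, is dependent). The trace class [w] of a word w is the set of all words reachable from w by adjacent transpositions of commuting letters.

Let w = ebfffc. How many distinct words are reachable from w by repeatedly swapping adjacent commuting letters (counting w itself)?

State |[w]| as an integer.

5

0(e) covers ∅
1(b) covers ∅
2(f) covers 1:b
3(f) covers 2:f
4(f) covers 3:f
5(c) covers 0:e, 4:f
floor of heap: 0:e, 1:b
completions by unplaced set U, small U first (add the entries for U minus each lowest piece of U):
  |U|=1: {5}:1
  |U|=2: {0,5}:1  {4,5}:1
  |U|=3: {0,4,5}:2  {3,4,5}:1
  |U|=4: {0,3,4,5}:3  {2,3,4,5}:1
  start at 0(e): 1
  start at 1(b): 4
sum over floor = 5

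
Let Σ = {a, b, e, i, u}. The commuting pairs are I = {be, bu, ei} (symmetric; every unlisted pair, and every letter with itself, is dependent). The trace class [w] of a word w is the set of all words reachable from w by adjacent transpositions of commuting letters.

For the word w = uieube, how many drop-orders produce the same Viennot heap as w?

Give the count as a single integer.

7

#0=u has no predecessor
#1=i depends on [0:u]
#2=e depends on [0:u]
#3=u depends on [1:i, 2:e]
#4=b depends on [1:i]
#5=e depends on [3:u]
sources: [0:u]
N(rest) = Σ N(rest − s) over sources s of rest; N(one piece) = 1:
  size 1 → [4]=1  [5]=1
  size 2 → [3,5]=1  [4,5]=2
  size 3 → [2,3,5]=1  [3,4,5]=3
  size 4 → [1,3,4,5]=3  [2,3,4,5]=4
  first=0(u) contributes 7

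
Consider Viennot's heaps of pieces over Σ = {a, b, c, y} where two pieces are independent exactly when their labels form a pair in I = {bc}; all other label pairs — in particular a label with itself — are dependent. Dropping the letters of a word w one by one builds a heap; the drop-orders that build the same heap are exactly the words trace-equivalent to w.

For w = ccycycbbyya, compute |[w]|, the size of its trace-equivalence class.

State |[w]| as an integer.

3

drop 0:c onto floor
drop 1:c onto {0:c}
drop 2:y onto {1:c}
drop 3:c onto {2:y}
drop 4:y onto {3:c}
drop 5:c onto {4:y}
drop 6:b onto {4:y}
drop 7:b onto {6:b}
drop 8:y onto {5:c, 7:b}
drop 9:y onto {8:y}
drop 10:a onto {9:y}
ground layer = {0:c}
drop-orders for the pieces not yet dropped (sum over which currently-grounded one goes next):
  1 to go: {10} 1
  2 to go: {9,10} 1
  3 to go: {8,9,10} 1
  4 to go: {5,8,9,10} 1  {7,8,9,10} 1
  5 to go: {5,7,8,9,10} 2  {6,7,8,9,10} 1
  6 to go: {5,6,7,8,9,10} 3
  7 to go: {4,5,6,7,8,9,10} 3
  8 to go: {3,4,5,6,7,8,9,10} 3
  9 to go: {2,3,4,5,6,7,8,9,10} 3
  if 0:c drops first: 3 orders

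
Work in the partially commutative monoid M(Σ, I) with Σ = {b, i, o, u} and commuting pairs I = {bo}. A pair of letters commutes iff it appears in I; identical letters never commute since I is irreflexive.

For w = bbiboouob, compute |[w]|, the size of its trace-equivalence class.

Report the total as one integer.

piece 0:b — minimal
piece 1:b rests on {0:b}
piece 2:i rests on {1:b}
piece 3:b rests on {2:i}
piece 4:o rests on {2:i}
piece 5:o rests on {4:o}
piece 6:u rests on {3:b, 5:o}
piece 7:o rests on {6:u}
piece 8:b rests on {6:u}
minimal pieces: {0:b}
ways to finish when only these pieces remain (= sum over removing one remaining piece with nothing left below it):
  1 left: {7}→1  {8}→1
  2 left: {7,8}→2
  3 left: {6,7,8}→2
  4 left: {3,6,7,8}→2  {5,6,7,8}→2
  5 left: {3,5,6,7,8}→4  {4,5,6,7,8}→2
  6 left: {3,4,5,6,7,8}→6
  7 left: {2,3,4,5,6,7,8}→6
  placing 0:b first → 6 extensions

6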